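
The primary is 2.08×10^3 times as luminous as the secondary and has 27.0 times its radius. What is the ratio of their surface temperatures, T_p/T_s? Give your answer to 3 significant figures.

1.30

L ∝ R²T⁴ gives T ∝ (L/R²)^(1/4), so
T_p/T_s = (2.08×10^3 / 27.0²)^(1/4) = (2.853)^(1/4) = 1.300.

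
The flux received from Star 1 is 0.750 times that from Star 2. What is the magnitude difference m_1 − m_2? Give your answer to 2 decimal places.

0.31

m_1 − m_2 = −2.5 log₁₀(F_1/F_2) = −2.5 log₁₀(0.750) = −2.5 × (-0.125) = 0.312.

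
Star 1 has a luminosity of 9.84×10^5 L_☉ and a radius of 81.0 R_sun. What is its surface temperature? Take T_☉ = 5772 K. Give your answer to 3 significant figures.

2.02×10^4 K

T/T_☉ = (L/L_☉)^(1/4) / (R/R_☉)^(1/2)
T = 5772 × (9.84×10^5)^(1/4) / √(81.0) = 5772 × 31.50 / 9.000 = 2.020×10^4 K.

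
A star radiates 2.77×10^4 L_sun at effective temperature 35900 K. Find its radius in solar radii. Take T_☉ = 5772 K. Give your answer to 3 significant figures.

R/R_☉ = √(L/L_☉) / (T/T_☉)² = √(2.77×10^4) / (6.220)²
       = 166.4 / 38.68 = 4.302.

4.30 solar radii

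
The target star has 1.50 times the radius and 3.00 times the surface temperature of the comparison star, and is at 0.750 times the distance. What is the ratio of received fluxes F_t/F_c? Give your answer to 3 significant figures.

L_t/L_c = (R_t/R_c)²(T_t/T_c)⁴ = (1.50)² × (3.00)⁴ = 182.2.
F_t/F_c = (L_t/L_c)/(d_t/d_c)² = 182.2 / (0.750)² = 324.0.

324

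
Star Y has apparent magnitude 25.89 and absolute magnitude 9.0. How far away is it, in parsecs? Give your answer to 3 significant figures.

m − M = 5 log₁₀(d/10 pc)
25.89 − (9.0) = 16.89 = 5 log₁₀(d/10)
d = 10 × 10^(16.89/5) = 10 × 10^3.378 = 2.388×10^4 pc.

2.39×10^4 pc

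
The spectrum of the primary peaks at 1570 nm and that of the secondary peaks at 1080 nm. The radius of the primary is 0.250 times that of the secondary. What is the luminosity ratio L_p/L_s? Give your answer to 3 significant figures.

0.0140

Wien's law gives T ∝ 1/λ_max, so T_p/T_s = λ_s/λ_p = 1080/1570 = 0.6879.
Then L ∝ R²T⁴ gives L_p/L_s = (0.250)² × (0.6879)⁴ = 0.06250 × 0.2239 = 0.01400.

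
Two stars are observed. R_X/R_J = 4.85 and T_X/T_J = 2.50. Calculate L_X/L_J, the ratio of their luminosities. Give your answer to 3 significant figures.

919

From the Stefan–Boltzmann law, L ∝ R²T⁴, so
L_X/L_J = (R_X/R_J)² (T_X/T_J)⁴ = (4.85)² × (2.50)⁴ = 23.52 × 39.06 = 918.8.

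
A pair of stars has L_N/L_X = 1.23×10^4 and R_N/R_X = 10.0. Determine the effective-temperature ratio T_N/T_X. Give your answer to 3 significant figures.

3.33

L ∝ R²T⁴ gives T ∝ (L/R²)^(1/4), so
T_N/T_X = (1.23×10^4 / 10.0²)^(1/4) = (123.0)^(1/4) = 3.330.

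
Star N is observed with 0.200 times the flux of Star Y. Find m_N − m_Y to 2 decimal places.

1.75

m_N − m_Y = −2.5 log₁₀(F_N/F_Y) = −2.5 log₁₀(0.200) = −2.5 × (-0.699) = 1.747.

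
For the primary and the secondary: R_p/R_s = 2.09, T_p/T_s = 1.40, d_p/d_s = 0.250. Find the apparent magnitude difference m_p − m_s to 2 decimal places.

L_p/L_s = (2.09)²(1.40)⁴ = 16.78.
F_p/F_s = (L_p/L_s)/(d_p/d_s)² = 16.78/0.06250 = 268.5.
m_p − m_s = −2.5 log₁₀(268.5) = -6.07.

-6.07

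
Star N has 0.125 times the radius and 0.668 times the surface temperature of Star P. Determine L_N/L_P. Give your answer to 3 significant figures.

From the Stefan–Boltzmann law, L ∝ R²T⁴, so
L_N/L_P = (R_N/R_P)² (T_N/T_P)⁴ = (0.125)² × (0.668)⁴ = 0.01562 × 0.1991 = 0.003111.

0.00311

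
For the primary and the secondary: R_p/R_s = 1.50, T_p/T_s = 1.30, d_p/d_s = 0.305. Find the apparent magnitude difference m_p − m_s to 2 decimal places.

-4.60

L_p/L_s = (1.50)²(1.30)⁴ = 6.426.
F_p/F_s = (L_p/L_s)/(d_p/d_s)² = 6.426/0.09302 = 69.08.
m_p − m_s = −2.5 log₁₀(69.08) = -4.60.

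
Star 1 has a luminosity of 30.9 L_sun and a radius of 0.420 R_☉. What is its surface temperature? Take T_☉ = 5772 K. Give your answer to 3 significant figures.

T/T_☉ = (L/L_☉)^(1/4) / (R/R_☉)^(1/2)
T = 5772 × (30.9)^(1/4) / √(0.420) = 5772 × 2.358 / 0.6481 = 2.100×10^4 K.

2.10×10^4 K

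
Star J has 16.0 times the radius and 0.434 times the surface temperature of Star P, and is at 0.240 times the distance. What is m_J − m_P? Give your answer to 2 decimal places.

-5.49

L_J/L_P = (16.0)²(0.434)⁴ = 9.082.
F_J/F_P = (L_J/L_P)/(d_J/d_P)² = 9.082/0.05760 = 157.7.
m_J − m_P = −2.5 log₁₀(157.7) = -5.49.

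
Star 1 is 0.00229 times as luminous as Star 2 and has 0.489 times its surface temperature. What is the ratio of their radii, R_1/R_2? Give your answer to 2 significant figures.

L ∝ R²T⁴ gives R ∝ √L / T², so
R_1/R_2 = √(0.00229) / (0.489)² = 0.04785 / 0.2391 = 0.2001.

0.20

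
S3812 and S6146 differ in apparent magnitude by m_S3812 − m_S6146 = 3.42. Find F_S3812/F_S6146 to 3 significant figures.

F_S3812/F_S6146 = 10^(−(m_S3812 − m_S6146)/2.5) = 10^(-3.42/2.5) = 10^-1.368 = 0.04285.

0.0429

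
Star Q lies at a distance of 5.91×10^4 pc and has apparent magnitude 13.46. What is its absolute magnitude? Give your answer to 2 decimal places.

M = m − 5 log₁₀(d/10 pc) = 13.46 − 5 log₁₀(5.91×10^4/10)
  = 13.46 − 5 × 3.772 = 13.46 − 18.86 = -5.40.

-5.40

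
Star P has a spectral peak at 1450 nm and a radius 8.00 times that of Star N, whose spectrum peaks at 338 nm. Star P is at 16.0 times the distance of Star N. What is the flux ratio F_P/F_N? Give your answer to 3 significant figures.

7.38×10^-4

Wien's law: T_P/T_N = λ_N/λ_P = 338/1450 = 0.2331.
L_P/L_N = (R_P/R_N)²(T_P/T_N)⁴ = (8.00)²(0.2331)⁴ = 0.1890.
F_P/F_N = (L_P/L_N)/(d_P/d_N)² = 0.1890/(16.0)² = 7.381×10^-4.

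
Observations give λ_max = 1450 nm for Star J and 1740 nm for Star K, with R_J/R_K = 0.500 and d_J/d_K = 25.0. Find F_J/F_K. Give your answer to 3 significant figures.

Wien's law: T_J/T_K = λ_K/λ_J = 1740/1450 = 1.200.
L_J/L_K = (R_J/R_K)²(T_J/T_K)⁴ = (0.500)²(1.200)⁴ = 0.5184.
F_J/F_K = (L_J/L_K)/(d_J/d_K)² = 0.5184/(25.0)² = 8.294×10^-4.

8.29×10^-4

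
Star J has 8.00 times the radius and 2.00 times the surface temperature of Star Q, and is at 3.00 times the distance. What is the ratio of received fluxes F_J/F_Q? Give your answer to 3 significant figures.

L_J/L_Q = (R_J/R_Q)²(T_J/T_Q)⁴ = (8.00)² × (2.00)⁴ = 1024.
F_J/F_Q = (L_J/L_Q)/(d_J/d_Q)² = 1024 / (3.00)² = 113.8.

114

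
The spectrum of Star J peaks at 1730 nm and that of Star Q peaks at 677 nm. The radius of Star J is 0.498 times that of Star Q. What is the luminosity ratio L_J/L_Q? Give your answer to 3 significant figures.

Wien's law gives T ∝ 1/λ_max, so T_J/T_Q = λ_Q/λ_J = 677/1730 = 0.3913.
Then L ∝ R²T⁴ gives L_J/L_Q = (0.498)² × (0.3913)⁴ = 0.2480 × 0.02345 = 0.005816.

0.00582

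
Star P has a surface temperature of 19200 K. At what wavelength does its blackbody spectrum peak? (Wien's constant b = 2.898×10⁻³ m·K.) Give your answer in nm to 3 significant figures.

151 nm

λ_max = b/T = 2.898×10⁻³ / 19200 = 1.51×10^-7 m = 150.9 nm.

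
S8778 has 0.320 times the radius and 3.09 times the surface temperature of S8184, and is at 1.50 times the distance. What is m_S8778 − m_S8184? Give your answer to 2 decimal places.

L_S8778/L_S8184 = (0.320)²(3.09)⁴ = 9.335.
F_S8778/F_S8184 = (L_S8778/L_S8184)/(d_S8778/d_S8184)² = 9.335/2.250 = 4.149.
m_S8778 − m_S8184 = −2.5 log₁₀(4.149) = -1.54.

-1.54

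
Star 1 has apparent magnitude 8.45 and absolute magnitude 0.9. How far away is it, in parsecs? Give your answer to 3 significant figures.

324 pc

m − M = 5 log₁₀(d/10 pc)
8.45 − (0.9) = 7.55 = 5 log₁₀(d/10)
d = 10 × 10^(7.55/5) = 10 × 10^1.510 = 323.6 pc.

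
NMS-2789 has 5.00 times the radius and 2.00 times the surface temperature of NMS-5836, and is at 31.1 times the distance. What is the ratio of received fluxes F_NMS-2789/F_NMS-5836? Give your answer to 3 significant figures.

L_NMS-2789/L_NMS-5836 = (R_NMS-2789/R_NMS-5836)²(T_NMS-2789/T_NMS-5836)⁴ = (5.00)² × (2.00)⁴ = 400.0.
F_NMS-2789/F_NMS-5836 = (L_NMS-2789/L_NMS-5836)/(d_NMS-2789/d_NMS-5836)² = 400.0 / (31.1)² = 0.4136.

0.414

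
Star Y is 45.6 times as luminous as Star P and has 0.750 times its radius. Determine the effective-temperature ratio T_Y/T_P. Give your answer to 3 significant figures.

3.00

L ∝ R²T⁴ gives T ∝ (L/R²)^(1/4), so
T_Y/T_P = (45.6 / 0.750²)^(1/4) = (81.07)^(1/4) = 3.001.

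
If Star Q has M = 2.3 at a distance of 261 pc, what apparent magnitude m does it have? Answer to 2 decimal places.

m = M + 5 log₁₀(d/10 pc) = 2.3 + 5 log₁₀(261/10)
  = 2.3 + 5 × 1.417 = 2.3 + 7.08 = 9.38.

9.38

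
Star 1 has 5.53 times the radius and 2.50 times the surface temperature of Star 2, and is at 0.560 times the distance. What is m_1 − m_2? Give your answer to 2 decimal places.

L_1/L_2 = (5.53)²(2.50)⁴ = 1195.
F_1/F_2 = (L_1/L_2)/(d_1/d_2)² = 1195/0.3136 = 3809.
m_1 − m_2 = −2.5 log₁₀(3809) = -8.95.

-8.95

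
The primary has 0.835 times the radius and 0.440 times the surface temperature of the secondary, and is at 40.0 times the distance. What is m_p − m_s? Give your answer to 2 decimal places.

11.97

L_p/L_s = (0.835)²(0.440)⁴ = 0.02613.
F_p/F_s = (L_p/L_s)/(d_p/d_s)² = 0.02613/1600 = 1.633×10^-5.
m_p − m_s = −2.5 log₁₀(1.633×10^-5) = 11.97.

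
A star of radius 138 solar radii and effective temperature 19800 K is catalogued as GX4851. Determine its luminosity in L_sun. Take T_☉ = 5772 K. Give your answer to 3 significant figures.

2.64×10^6 L_sun

L/L_☉ = (R/R_☉)² (T/T_☉)⁴ = (138)² × (19800/5772)⁴
       = 1.904×10^4 × (3.430)⁴ = 1.904×10^4 × 138.5 = 2.637×10^6.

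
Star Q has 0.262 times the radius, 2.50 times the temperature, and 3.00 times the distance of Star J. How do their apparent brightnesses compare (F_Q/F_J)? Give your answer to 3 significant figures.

L_Q/L_J = (R_Q/R_J)²(T_Q/T_J)⁴ = (0.262)² × (2.50)⁴ = 2.681.
F_Q/F_J = (L_Q/L_J)/(d_Q/d_J)² = 2.681 / (3.00)² = 0.2979.

0.298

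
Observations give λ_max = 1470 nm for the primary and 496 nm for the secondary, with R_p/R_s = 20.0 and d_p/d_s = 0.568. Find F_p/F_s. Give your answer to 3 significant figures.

16.1

Wien's law: T_p/T_s = λ_s/λ_p = 496/1470 = 0.3374.
L_p/L_s = (R_p/R_s)²(T_p/T_s)⁴ = (20.0)²(0.3374)⁴ = 5.185.
F_p/F_s = (L_p/L_s)/(d_p/d_s)² = 5.185/(0.568)² = 16.07.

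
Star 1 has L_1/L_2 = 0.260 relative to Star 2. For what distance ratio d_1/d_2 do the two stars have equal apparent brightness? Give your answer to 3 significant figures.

0.510

Equal flux requires L_1/d_1² = L_2/d_2², so d_1/d_2 = √(L_1/L_2)
= √(0.260) = 0.5099.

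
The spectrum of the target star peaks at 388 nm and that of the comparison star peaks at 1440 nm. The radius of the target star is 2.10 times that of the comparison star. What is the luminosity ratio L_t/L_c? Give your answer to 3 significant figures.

837

Wien's law gives T ∝ 1/λ_max, so T_t/T_c = λ_c/λ_t = 1440/388 = 3.711.
Then L ∝ R²T⁴ gives L_t/L_c = (2.10)² × (3.711)⁴ = 4.410 × 189.7 = 836.7.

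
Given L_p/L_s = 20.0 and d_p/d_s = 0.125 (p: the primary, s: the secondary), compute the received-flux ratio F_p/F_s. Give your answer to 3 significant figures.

F = L/(4πd²), so F_p/F_s = (L_p/L_s) / (d_p/d_s)²
= 20.0 / (0.125)² = 20.0 / 0.01562 = 1280.

1.28×10^3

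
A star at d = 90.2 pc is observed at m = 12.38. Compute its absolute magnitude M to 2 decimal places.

7.60

M = m − 5 log₁₀(d/10 pc) = 12.38 − 5 log₁₀(90.2/10)
  = 12.38 − 5 × 0.955 = 12.38 − 4.78 = 7.60.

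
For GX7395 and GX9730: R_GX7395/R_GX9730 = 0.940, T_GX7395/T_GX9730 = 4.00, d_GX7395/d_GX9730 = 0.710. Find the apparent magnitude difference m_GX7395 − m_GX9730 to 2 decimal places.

L_GX7395/L_GX9730 = (0.940)²(4.00)⁴ = 226.2.
F_GX7395/F_GX9730 = (L_GX7395/L_GX9730)/(d_GX7395/d_GX9730)² = 226.2/0.5041 = 448.7.
m_GX7395 − m_GX9730 = −2.5 log₁₀(448.7) = -6.63.

-6.63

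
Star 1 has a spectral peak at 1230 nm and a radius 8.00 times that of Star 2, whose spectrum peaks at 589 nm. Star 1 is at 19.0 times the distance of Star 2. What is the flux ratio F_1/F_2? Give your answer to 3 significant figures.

0.00932

Wien's law: T_1/T_2 = λ_2/λ_1 = 589/1230 = 0.4789.
L_1/L_2 = (R_1/R_2)²(T_1/T_2)⁴ = (8.00)²(0.4789)⁴ = 3.365.
F_1/F_2 = (L_1/L_2)/(d_1/d_2)² = 3.365/(19.0)² = 0.009322.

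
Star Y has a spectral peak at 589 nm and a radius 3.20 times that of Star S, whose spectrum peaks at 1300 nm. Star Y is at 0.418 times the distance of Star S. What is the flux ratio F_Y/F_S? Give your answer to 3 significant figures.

Wien's law: T_Y/T_S = λ_S/λ_Y = 1300/589 = 2.207.
L_Y/L_S = (R_Y/R_S)²(T_Y/T_S)⁴ = (3.20)²(2.207)⁴ = 243.0.
F_Y/F_S = (L_Y/L_S)/(d_Y/d_S)² = 243.0/(0.418)² = 1391.

1.39×10^3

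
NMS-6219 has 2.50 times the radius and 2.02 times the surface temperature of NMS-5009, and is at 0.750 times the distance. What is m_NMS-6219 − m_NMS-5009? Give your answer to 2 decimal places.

-5.67

L_NMS-6219/L_NMS-5009 = (2.50)²(2.02)⁴ = 104.1.
F_NMS-6219/F_NMS-5009 = (L_NMS-6219/L_NMS-5009)/(d_NMS-6219/d_NMS-5009)² = 104.1/0.5625 = 185.0.
m_NMS-6219 − m_NMS-5009 = −2.5 log₁₀(185.0) = -5.67.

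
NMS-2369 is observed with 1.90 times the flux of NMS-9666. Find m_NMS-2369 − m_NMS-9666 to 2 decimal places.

m_NMS-2369 − m_NMS-9666 = −2.5 log₁₀(F_NMS-2369/F_NMS-9666) = −2.5 log₁₀(1.90) = −2.5 × (0.279) = -0.697.

-0.70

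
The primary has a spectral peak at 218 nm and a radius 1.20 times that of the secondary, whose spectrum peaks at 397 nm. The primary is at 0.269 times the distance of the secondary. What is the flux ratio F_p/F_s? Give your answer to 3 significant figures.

219

Wien's law: T_p/T_s = λ_s/λ_p = 397/218 = 1.821.
L_p/L_s = (R_p/R_s)²(T_p/T_s)⁴ = (1.20)²(1.821)⁴ = 15.84.
F_p/F_s = (L_p/L_s)/(d_p/d_s)² = 15.84/(0.269)² = 218.9.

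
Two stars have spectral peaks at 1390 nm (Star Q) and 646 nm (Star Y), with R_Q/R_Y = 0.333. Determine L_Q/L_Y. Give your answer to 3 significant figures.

0.00517

Wien's law gives T ∝ 1/λ_max, so T_Q/T_Y = λ_Y/λ_Q = 646/1390 = 0.4647.
Then L ∝ R²T⁴ gives L_Q/L_Y = (0.333)² × (0.4647)⁴ = 0.1109 × 0.04665 = 0.005173.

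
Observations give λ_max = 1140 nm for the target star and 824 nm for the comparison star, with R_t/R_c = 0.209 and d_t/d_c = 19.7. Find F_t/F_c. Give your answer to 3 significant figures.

3.07×10^-5

Wien's law: T_t/T_c = λ_c/λ_t = 824/1140 = 0.7228.
L_t/L_c = (R_t/R_c)²(T_t/T_c)⁴ = (0.209)²(0.7228)⁴ = 0.01192.
F_t/F_c = (L_t/L_c)/(d_t/d_c)² = 0.01192/(19.7)² = 3.072×10^-5.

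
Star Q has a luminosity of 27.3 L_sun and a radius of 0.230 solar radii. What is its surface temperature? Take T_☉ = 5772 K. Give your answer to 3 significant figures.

T/T_☉ = (L/L_☉)^(1/4) / (R/R_☉)^(1/2)
T = 5772 × (27.3)^(1/4) / √(0.230) = 5772 × 2.286 / 0.4796 = 2.751×10^4 K.

2.75×10^4 K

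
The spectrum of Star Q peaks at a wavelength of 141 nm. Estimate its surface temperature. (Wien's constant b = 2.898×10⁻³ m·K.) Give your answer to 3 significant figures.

T = b/λ_max = 2.898×10⁻³ / (141×10⁻⁹) = 2.055×10^4 K.

2.06×10^4 K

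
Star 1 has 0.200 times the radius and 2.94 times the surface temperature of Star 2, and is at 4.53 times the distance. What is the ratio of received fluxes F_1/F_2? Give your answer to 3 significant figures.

0.146

L_1/L_2 = (R_1/R_2)²(T_1/T_2)⁴ = (0.200)² × (2.94)⁴ = 2.988.
F_1/F_2 = (L_1/L_2)/(d_1/d_2)² = 2.988 / (4.53)² = 0.1456.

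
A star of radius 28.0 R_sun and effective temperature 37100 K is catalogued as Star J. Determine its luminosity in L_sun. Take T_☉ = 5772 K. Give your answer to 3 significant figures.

1.34×10^6 L_sun

L/L_☉ = (R/R_☉)² (T/T_☉)⁴ = (28.0)² × (37100/5772)⁴
       = 784.0 × (6.428)⁴ = 784.0 × 1707 = 1.338×10^6.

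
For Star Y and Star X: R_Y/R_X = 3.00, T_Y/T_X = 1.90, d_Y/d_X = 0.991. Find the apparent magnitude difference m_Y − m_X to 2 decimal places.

L_Y/L_X = (3.00)²(1.90)⁴ = 117.3.
F_Y/F_X = (L_Y/L_X)/(d_Y/d_X)² = 117.3/0.9821 = 119.4.
m_Y − m_X = −2.5 log₁₀(119.4) = -5.19.

-5.19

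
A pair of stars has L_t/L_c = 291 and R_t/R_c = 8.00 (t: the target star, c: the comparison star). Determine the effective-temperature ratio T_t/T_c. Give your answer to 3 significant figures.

1.46

L ∝ R²T⁴ gives T ∝ (L/R²)^(1/4), so
T_t/T_c = (291 / 8.00²)^(1/4) = (4.547)^(1/4) = 1.460.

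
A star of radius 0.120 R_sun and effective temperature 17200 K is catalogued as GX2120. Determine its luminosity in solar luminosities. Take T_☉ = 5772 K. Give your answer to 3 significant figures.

1.14 solar luminosities

L/L_☉ = (R/R_☉)² (T/T_☉)⁴ = (0.120)² × (17200/5772)⁴
       = 0.01440 × (2.980)⁴ = 0.01440 × 78.85 = 1.135.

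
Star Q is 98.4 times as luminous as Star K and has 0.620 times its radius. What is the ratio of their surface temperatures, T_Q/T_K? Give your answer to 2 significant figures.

L ∝ R²T⁴ gives T ∝ (L/R²)^(1/4), so
T_Q/T_K = (98.4 / 0.620²)^(1/4) = (256.0)^(1/4) = 4.000.

4.0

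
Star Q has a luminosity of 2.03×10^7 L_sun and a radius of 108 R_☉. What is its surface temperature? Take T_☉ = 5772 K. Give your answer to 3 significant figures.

3.73×10^4 K

T/T_☉ = (L/L_☉)^(1/4) / (R/R_☉)^(1/2)
T = 5772 × (2.03×10^7)^(1/4) / √(108) = 5772 × 67.12 / 10.39 = 3.728×10^4 K.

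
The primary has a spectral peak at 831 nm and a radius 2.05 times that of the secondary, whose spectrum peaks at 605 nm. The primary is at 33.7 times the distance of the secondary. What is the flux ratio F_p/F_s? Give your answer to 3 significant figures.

0.00104

Wien's law: T_p/T_s = λ_s/λ_p = 605/831 = 0.7280.
L_p/L_s = (R_p/R_s)²(T_p/T_s)⁴ = (2.05)²(0.7280)⁴ = 1.181.
F_p/F_s = (L_p/L_s)/(d_p/d_s)² = 1.181/(33.7)² = 0.001040.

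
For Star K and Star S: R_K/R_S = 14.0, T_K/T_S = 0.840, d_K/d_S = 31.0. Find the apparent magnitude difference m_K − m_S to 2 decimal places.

2.48

L_K/L_S = (14.0)²(0.840)⁴ = 97.58.
F_K/F_S = (L_K/L_S)/(d_K/d_S)² = 97.58/961.0 = 0.1015.
m_K − m_S = −2.5 log₁₀(0.1015) = 2.48.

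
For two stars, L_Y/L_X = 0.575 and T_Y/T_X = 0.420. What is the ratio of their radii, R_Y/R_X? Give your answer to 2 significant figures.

4.3

L ∝ R²T⁴ gives R ∝ √L / T², so
R_Y/R_X = √(0.575) / (0.420)² = 0.7583 / 0.1764 = 4.299.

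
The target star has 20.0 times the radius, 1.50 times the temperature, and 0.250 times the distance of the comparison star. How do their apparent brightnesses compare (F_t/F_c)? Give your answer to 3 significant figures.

3.24×10^4

L_t/L_c = (R_t/R_c)²(T_t/T_c)⁴ = (20.0)² × (1.50)⁴ = 2025.
F_t/F_c = (L_t/L_c)/(d_t/d_c)² = 2025 / (0.250)² = 3.240×10^4.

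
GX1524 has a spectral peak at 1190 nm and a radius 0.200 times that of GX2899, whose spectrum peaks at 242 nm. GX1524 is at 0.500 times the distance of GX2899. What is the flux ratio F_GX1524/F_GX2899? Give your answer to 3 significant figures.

2.74×10^-4

Wien's law: T_GX1524/T_GX2899 = λ_GX2899/λ_GX1524 = 242/1190 = 0.2034.
L_GX1524/L_GX2899 = (R_GX1524/R_GX2899)²(T_GX1524/T_GX2899)⁴ = (0.200)²(0.2034)⁴ = 6.841×10^-5.
F_GX1524/F_GX2899 = (L_GX1524/L_GX2899)/(d_GX1524/d_GX2899)² = 6.841×10^-5/(0.500)² = 2.736×10^-4.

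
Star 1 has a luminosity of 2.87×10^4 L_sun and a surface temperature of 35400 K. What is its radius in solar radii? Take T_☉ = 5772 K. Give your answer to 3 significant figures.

4.50 solar radii

R/R_☉ = √(L/L_☉) / (T/T_☉)² = √(2.87×10^4) / (6.133)²
       = 169.4 / 37.61 = 4.504.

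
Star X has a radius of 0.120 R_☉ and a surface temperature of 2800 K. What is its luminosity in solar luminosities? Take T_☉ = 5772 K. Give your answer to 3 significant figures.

L/L_☉ = (R/R_☉)² (T/T_☉)⁴ = (0.120)² × (2800/5772)⁴
       = 0.01440 × (0.4851)⁴ = 0.01440 × 0.05538 = 7.974×10^-4.

7.97×10^-4 solar luminosities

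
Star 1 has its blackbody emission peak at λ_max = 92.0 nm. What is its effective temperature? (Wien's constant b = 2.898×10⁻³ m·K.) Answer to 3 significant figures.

3.15×10^4 K

T = b/λ_max = 2.898×10⁻³ / (92.0×10⁻⁹) = 3.150×10^4 K.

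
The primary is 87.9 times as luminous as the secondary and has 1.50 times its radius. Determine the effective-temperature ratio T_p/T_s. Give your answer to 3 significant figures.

2.50

L ∝ R²T⁴ gives T ∝ (L/R²)^(1/4), so
T_p/T_s = (87.9 / 1.50²)^(1/4) = (39.07)^(1/4) = 2.500.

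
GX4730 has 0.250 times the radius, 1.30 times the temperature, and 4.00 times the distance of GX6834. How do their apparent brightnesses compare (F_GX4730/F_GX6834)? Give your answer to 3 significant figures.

0.0112

L_GX4730/L_GX6834 = (R_GX4730/R_GX6834)²(T_GX4730/T_GX6834)⁴ = (0.250)² × (1.30)⁴ = 0.1785.
F_GX4730/F_GX6834 = (L_GX4730/L_GX6834)/(d_GX4730/d_GX6834)² = 0.1785 / (4.00)² = 0.01116.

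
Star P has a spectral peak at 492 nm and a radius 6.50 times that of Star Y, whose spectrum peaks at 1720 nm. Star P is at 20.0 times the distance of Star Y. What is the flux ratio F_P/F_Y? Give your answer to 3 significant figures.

Wien's law: T_P/T_Y = λ_Y/λ_P = 1720/492 = 3.496.
L_P/L_Y = (R_P/R_Y)²(T_P/T_Y)⁴ = (6.50)²(3.496)⁴ = 6311.
F_P/F_Y = (L_P/L_Y)/(d_P/d_Y)² = 6311/(20.0)² = 15.78.

15.8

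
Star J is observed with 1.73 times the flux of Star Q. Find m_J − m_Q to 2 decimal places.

m_J − m_Q = −2.5 log₁₀(F_J/F_Q) = −2.5 log₁₀(1.73) = −2.5 × (0.238) = -0.595.

-0.60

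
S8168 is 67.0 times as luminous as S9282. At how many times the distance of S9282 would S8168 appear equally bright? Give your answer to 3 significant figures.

Equal flux requires L_S8168/d_S8168² = L_S9282/d_S9282², so d_S8168/d_S9282 = √(L_S8168/L_S9282)
= √(67.0) = 8.185.

8.19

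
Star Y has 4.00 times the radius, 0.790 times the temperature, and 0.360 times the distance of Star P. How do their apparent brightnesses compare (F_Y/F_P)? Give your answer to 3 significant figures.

48.1

L_Y/L_P = (R_Y/R_P)²(T_Y/T_P)⁴ = (4.00)² × (0.790)⁴ = 6.232.
F_Y/F_P = (L_Y/L_P)/(d_Y/d_P)² = 6.232 / (0.360)² = 48.09.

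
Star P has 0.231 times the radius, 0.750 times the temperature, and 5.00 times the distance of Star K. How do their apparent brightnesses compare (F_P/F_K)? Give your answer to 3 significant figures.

6.75×10^-4

L_P/L_K = (R_P/R_K)²(T_P/T_K)⁴ = (0.231)² × (0.750)⁴ = 0.01688.
F_P/F_K = (L_P/L_K)/(d_P/d_K)² = 0.01688 / (5.00)² = 6.754×10^-4.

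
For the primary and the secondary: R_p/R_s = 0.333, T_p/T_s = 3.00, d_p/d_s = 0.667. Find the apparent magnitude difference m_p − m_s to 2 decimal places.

L_p/L_s = (0.333)²(3.00)⁴ = 8.982.
F_p/F_s = (L_p/L_s)/(d_p/d_s)² = 8.982/0.4449 = 20.19.
m_p − m_s = −2.5 log₁₀(20.19) = -3.26.

-3.26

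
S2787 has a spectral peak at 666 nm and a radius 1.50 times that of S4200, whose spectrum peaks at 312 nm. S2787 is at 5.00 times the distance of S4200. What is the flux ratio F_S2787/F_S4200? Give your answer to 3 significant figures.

0.00433

Wien's law: T_S2787/T_S4200 = λ_S4200/λ_S2787 = 312/666 = 0.4685.
L_S2787/L_S4200 = (R_S2787/R_S4200)²(T_S2787/T_S4200)⁴ = (1.50)²(0.4685)⁴ = 0.1084.
F_S2787/F_S4200 = (L_S2787/L_S4200)/(d_S2787/d_S4200)² = 0.1084/(5.00)² = 0.004335.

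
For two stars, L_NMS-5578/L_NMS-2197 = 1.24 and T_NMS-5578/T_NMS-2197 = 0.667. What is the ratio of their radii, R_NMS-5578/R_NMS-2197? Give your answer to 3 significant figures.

L ∝ R²T⁴ gives R ∝ √L / T², so
R_NMS-5578/R_NMS-2197 = √(1.24) / (0.667)² = 1.114 / 0.4449 = 2.503.

2.50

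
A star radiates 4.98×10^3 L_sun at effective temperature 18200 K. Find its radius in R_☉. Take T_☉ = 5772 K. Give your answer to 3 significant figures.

R/R_☉ = √(L/L_☉) / (T/T_☉)² = √(4.98×10^3) / (3.153)²
       = 70.57 / 9.942 = 7.098.

7.10 R_☉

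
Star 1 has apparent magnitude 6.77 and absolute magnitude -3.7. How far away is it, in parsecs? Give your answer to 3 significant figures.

m − M = 5 log₁₀(d/10 pc)
6.77 − (-3.7) = 10.47 = 5 log₁₀(d/10)
d = 10 × 10^(10.47/5) = 10 × 10^2.094 = 1242 pc.

1.24×10^3 pc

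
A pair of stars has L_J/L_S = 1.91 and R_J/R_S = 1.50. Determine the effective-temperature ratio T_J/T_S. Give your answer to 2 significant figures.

0.96

L ∝ R²T⁴ gives T ∝ (L/R²)^(1/4), so
T_J/T_S = (1.91 / 1.50²)^(1/4) = (0.8489)^(1/4) = 0.9599.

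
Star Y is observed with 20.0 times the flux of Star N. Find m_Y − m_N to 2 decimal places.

m_Y − m_N = −2.5 log₁₀(F_Y/F_N) = −2.5 log₁₀(20.0) = −2.5 × (1.301) = -3.253.

-3.25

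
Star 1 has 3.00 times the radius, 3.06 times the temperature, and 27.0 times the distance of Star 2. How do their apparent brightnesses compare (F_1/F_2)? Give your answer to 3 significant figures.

L_1/L_2 = (R_1/R_2)²(T_1/T_2)⁴ = (3.00)² × (3.06)⁴ = 789.1.
F_1/F_2 = (L_1/L_2)/(d_1/d_2)² = 789.1 / (27.0)² = 1.082.

1.08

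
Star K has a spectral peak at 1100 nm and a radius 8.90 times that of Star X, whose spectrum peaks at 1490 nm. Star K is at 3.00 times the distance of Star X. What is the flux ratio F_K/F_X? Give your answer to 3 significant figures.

Wien's law: T_K/T_X = λ_X/λ_K = 1490/1100 = 1.355.
L_K/L_X = (R_K/R_X)²(T_K/T_X)⁴ = (8.90)²(1.355)⁴ = 266.7.
F_K/F_X = (L_K/L_X)/(d_K/d_X)² = 266.7/(3.00)² = 29.63.

29.6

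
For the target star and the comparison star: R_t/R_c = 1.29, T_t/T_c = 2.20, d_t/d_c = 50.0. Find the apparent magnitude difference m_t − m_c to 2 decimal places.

4.52

L_t/L_c = (1.29)²(2.20)⁴ = 38.98.
F_t/F_c = (L_t/L_c)/(d_t/d_c)² = 38.98/2500 = 0.01559.
m_t − m_c = −2.5 log₁₀(0.01559) = 4.52.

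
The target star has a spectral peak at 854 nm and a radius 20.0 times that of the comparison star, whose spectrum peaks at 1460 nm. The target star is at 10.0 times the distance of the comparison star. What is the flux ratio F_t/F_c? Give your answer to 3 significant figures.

34.2

Wien's law: T_t/T_c = λ_c/λ_t = 1460/854 = 1.710.
L_t/L_c = (R_t/R_c)²(T_t/T_c)⁴ = (20.0)²(1.710)⁴ = 3417.
F_t/F_c = (L_t/L_c)/(d_t/d_c)² = 3417/(10.0)² = 34.17.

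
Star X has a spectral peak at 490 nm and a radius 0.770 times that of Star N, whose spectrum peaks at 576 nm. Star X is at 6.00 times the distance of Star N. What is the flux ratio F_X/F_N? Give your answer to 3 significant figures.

0.0314

Wien's law: T_X/T_N = λ_N/λ_X = 576/490 = 1.176.
L_X/L_N = (R_X/R_N)²(T_X/T_N)⁴ = (0.770)²(1.176)⁴ = 1.132.
F_X/F_N = (L_X/L_N)/(d_X/d_N)² = 1.132/(6.00)² = 0.03145.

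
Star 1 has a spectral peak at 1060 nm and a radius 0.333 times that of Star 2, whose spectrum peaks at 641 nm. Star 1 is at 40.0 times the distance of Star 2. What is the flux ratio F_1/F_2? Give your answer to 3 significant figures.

9.27×10^-6

Wien's law: T_1/T_2 = λ_2/λ_1 = 641/1060 = 0.6047.
L_1/L_2 = (R_1/R_2)²(T_1/T_2)⁴ = (0.333)²(0.6047)⁴ = 0.01483.
F_1/F_2 = (L_1/L_2)/(d_1/d_2)² = 0.01483/(40.0)² = 9.268×10^-6.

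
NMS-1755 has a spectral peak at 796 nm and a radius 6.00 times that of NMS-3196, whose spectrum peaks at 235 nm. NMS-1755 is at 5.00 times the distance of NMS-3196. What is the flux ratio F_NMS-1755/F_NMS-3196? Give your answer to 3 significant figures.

0.0109

Wien's law: T_NMS-1755/T_NMS-3196 = λ_NMS-3196/λ_NMS-1755 = 235/796 = 0.2952.
L_NMS-1755/L_NMS-3196 = (R_NMS-1755/R_NMS-3196)²(T_NMS-1755/T_NMS-3196)⁴ = (6.00)²(0.2952)⁴ = 0.2735.
F_NMS-1755/F_NMS-3196 = (L_NMS-1755/L_NMS-3196)/(d_NMS-1755/d_NMS-3196)² = 0.2735/(5.00)² = 0.01094.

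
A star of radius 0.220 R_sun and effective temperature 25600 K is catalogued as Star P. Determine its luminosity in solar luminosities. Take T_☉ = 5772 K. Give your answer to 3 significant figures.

18.7 solar luminosities

L/L_☉ = (R/R_☉)² (T/T_☉)⁴ = (0.220)² × (25600/5772)⁴
       = 0.04840 × (4.435)⁴ = 0.04840 × 386.9 = 18.73.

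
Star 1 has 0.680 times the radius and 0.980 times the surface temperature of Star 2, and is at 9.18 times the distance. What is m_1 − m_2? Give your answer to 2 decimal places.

L_1/L_2 = (0.680)²(0.980)⁴ = 0.4265.
F_1/F_2 = (L_1/L_2)/(d_1/d_2)² = 0.4265/84.27 = 0.005061.
m_1 − m_2 = −2.5 log₁₀(0.005061) = 5.74.

5.74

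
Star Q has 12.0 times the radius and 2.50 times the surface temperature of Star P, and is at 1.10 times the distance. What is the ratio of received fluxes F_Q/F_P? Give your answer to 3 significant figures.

4.65×10^3

L_Q/L_P = (R_Q/R_P)²(T_Q/T_P)⁴ = (12.0)² × (2.50)⁴ = 5625.
F_Q/F_P = (L_Q/L_P)/(d_Q/d_P)² = 5625 / (1.10)² = 4649.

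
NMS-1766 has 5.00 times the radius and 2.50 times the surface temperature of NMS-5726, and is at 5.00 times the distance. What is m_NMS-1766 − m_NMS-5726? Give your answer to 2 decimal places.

L_NMS-1766/L_NMS-5726 = (5.00)²(2.50)⁴ = 976.6.
F_NMS-1766/F_NMS-5726 = (L_NMS-1766/L_NMS-5726)/(d_NMS-1766/d_NMS-5726)² = 976.6/25.00 = 39.06.
m_NMS-1766 − m_NMS-5726 = −2.5 log₁₀(39.06) = -3.98.

-3.98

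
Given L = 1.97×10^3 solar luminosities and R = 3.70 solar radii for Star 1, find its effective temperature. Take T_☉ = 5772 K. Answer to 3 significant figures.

T/T_☉ = (L/L_☉)^(1/4) / (R/R_☉)^(1/2)
T = 5772 × (1.97×10^3)^(1/4) / √(3.70) = 5772 × 6.662 / 1.924 = 1.999×10^4 K.

2.00×10^4 K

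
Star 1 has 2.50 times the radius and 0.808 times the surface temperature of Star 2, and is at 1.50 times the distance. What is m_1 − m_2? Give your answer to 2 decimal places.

-0.18

L_1/L_2 = (2.50)²(0.808)⁴ = 2.664.
F_1/F_2 = (L_1/L_2)/(d_1/d_2)² = 2.664/2.250 = 1.184.
m_1 − m_2 = −2.5 log₁₀(1.184) = -0.18.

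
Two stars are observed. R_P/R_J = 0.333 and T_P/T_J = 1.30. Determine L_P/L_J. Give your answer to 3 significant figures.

0.317

From the Stefan–Boltzmann law, L ∝ R²T⁴, so
L_P/L_J = (R_P/R_J)² (T_P/T_J)⁴ = (0.333)² × (1.30)⁴ = 0.1109 × 2.856 = 0.3167.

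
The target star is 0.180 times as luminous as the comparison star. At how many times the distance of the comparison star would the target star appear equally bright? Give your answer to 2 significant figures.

0.42

Equal flux requires L_t/d_t² = L_c/d_c², so d_t/d_c = √(L_t/L_c)
= √(0.180) = 0.4243.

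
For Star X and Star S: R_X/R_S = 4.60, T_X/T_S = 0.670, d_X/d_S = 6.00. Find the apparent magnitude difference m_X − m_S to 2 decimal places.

2.32

L_X/L_S = (4.60)²(0.670)⁴ = 4.264.
F_X/F_S = (L_X/L_S)/(d_X/d_S)² = 4.264/36.00 = 0.1184.
m_X − m_S = −2.5 log₁₀(0.1184) = 2.32.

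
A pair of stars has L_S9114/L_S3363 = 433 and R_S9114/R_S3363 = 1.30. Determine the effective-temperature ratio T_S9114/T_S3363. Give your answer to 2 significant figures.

L ∝ R²T⁴ gives T ∝ (L/R²)^(1/4), so
T_S9114/T_S3363 = (433 / 1.30²)^(1/4) = (256.2)^(1/4) = 4.001.

4.0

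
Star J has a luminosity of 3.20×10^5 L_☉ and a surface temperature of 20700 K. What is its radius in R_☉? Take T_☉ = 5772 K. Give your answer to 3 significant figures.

R/R_☉ = √(L/L_☉) / (T/T_☉)² = √(3.20×10^5) / (3.586)²
       = 565.7 / 12.86 = 43.98.

44.0 R_☉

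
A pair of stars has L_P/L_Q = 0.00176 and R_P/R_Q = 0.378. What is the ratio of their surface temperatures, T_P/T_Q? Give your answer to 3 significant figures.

0.333

L ∝ R²T⁴ gives T ∝ (L/R²)^(1/4), so
T_P/T_Q = (0.00176 / 0.378²)^(1/4) = (0.01232)^(1/4) = 0.3331.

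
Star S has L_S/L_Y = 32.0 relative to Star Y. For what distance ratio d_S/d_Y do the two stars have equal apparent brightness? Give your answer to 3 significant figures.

Equal flux requires L_S/d_S² = L_Y/d_Y², so d_S/d_Y = √(L_S/L_Y)
= √(32.0) = 5.657.

5.66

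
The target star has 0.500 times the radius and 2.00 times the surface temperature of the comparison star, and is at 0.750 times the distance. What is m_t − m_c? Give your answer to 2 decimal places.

L_t/L_c = (0.500)²(2.00)⁴ = 4.000.
F_t/F_c = (L_t/L_c)/(d_t/d_c)² = 4.000/0.5625 = 7.111.
m_t − m_c = −2.5 log₁₀(7.111) = -2.13.

-2.13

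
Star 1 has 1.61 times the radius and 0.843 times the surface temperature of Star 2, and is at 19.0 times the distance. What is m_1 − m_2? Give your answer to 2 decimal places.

L_1/L_2 = (1.61)²(0.843)⁴ = 1.309.
F_1/F_2 = (L_1/L_2)/(d_1/d_2)² = 1.309/361.0 = 0.003626.
m_1 − m_2 = −2.5 log₁₀(0.003626) = 6.10.

6.10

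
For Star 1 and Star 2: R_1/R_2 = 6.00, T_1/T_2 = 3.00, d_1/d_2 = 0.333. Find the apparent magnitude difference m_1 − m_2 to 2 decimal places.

L_1/L_2 = (6.00)²(3.00)⁴ = 2916.
F_1/F_2 = (L_1/L_2)/(d_1/d_2)² = 2916/0.1109 = 2.630×10^4.
m_1 − m_2 = −2.5 log₁₀(2.630×10^4) = -11.05.

-11.05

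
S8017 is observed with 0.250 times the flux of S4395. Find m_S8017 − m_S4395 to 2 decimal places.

1.51

m_S8017 − m_S4395 = −2.5 log₁₀(F_S8017/F_S4395) = −2.5 log₁₀(0.250) = −2.5 × (-0.602) = 1.505.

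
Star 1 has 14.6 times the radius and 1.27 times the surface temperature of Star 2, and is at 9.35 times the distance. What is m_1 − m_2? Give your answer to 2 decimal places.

L_1/L_2 = (14.6)²(1.27)⁴ = 554.5.
F_1/F_2 = (L_1/L_2)/(d_1/d_2)² = 554.5/87.42 = 6.343.
m_1 − m_2 = −2.5 log₁₀(6.343) = -2.01.

-2.01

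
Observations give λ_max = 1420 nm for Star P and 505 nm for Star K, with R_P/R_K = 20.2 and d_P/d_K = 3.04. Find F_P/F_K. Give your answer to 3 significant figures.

0.706

Wien's law: T_P/T_K = λ_K/λ_P = 505/1420 = 0.3556.
L_P/L_K = (R_P/R_K)²(T_P/T_K)⁴ = (20.2)²(0.3556)⁴ = 6.527.
F_P/F_K = (L_P/L_K)/(d_P/d_K)² = 6.527/(3.04)² = 0.7063.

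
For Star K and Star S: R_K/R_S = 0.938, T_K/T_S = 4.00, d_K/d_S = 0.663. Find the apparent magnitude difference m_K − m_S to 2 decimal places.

-6.77

L_K/L_S = (0.938)²(4.00)⁴ = 225.2.
F_K/F_S = (L_K/L_S)/(d_K/d_S)² = 225.2/0.4396 = 512.4.
m_K − m_S = −2.5 log₁₀(512.4) = -6.77.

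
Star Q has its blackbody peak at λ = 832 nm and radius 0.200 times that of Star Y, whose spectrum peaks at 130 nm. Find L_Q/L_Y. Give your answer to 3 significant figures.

Wien's law gives T ∝ 1/λ_max, so T_Q/T_Y = λ_Y/λ_Q = 130/832 = 0.1562.
Then L ∝ R²T⁴ gives L_Q/L_Y = (0.200)² × (0.1562)⁴ = 0.04000 × 5.960×10^-4 = 2.384×10^-5.

2.38×10^-5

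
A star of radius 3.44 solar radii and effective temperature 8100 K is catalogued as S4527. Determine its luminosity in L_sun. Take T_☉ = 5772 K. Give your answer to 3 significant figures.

L/L_☉ = (R/R_☉)² (T/T_☉)⁴ = (3.44)² × (8100/5772)⁴
       = 11.83 × (1.403)⁴ = 11.83 × 3.878 = 45.89.

45.9 L_sun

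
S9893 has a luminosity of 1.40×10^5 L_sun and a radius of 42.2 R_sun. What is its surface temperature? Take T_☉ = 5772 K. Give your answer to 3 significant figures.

T/T_☉ = (L/L_☉)^(1/4) / (R/R_☉)^(1/2)
T = 5772 × (1.40×10^5)^(1/4) / √(42.2) = 5772 × 19.34 / 6.496 = 1.719×10^4 K.

1.72×10^4 K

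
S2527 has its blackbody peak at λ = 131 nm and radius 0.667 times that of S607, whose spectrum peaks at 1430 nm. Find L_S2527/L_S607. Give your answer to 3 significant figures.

6.32×10^3

Wien's law gives T ∝ 1/λ_max, so T_S2527/T_S607 = λ_S607/λ_S2527 = 1430/131 = 10.92.
Then L ∝ R²T⁴ gives L_S2527/L_S607 = (0.667)² × (10.92)⁴ = 0.4449 × 1.420×10^4 = 6317.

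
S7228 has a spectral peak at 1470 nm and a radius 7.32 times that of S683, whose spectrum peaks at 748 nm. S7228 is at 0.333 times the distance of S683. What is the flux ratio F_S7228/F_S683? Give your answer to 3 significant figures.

Wien's law: T_S7228/T_S683 = λ_S683/λ_S7228 = 748/1470 = 0.5088.
L_S7228/L_S683 = (R_S7228/R_S683)²(T_S7228/T_S683)⁴ = (7.32)²(0.5088)⁴ = 3.592.
F_S7228/F_S683 = (L_S7228/L_S683)/(d_S7228/d_S683)² = 3.592/(0.333)² = 32.39.

32.4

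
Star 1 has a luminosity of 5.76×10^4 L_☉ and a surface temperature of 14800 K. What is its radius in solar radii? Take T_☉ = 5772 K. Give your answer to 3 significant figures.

36.5 solar radii

R/R_☉ = √(L/L_☉) / (T/T_☉)² = √(5.76×10^4) / (2.564)²
       = 240.0 / 6.575 = 36.50.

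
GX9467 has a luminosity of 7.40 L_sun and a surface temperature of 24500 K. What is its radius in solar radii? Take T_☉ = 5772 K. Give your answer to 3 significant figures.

R/R_☉ = √(L/L_☉) / (T/T_☉)² = √(7.40) / (4.245)²
       = 2.720 / 18.02 = 0.1510.

0.151 solar radii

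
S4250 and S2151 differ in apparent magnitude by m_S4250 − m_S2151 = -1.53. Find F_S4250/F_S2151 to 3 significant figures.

4.09

F_S4250/F_S2151 = 10^(−(m_S4250 − m_S2151)/2.5) = 10^(1.53/2.5) = 10^0.612 = 4.093.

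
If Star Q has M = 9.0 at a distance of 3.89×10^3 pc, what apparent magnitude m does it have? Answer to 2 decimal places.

m = M + 5 log₁₀(d/10 pc) = 9.0 + 5 log₁₀(3.89×10^3/10)
  = 9.0 + 5 × 2.590 = 9.0 + 12.95 = 21.95.

21.95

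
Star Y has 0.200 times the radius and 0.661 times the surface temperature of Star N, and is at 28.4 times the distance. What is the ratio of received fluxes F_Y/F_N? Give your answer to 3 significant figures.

9.47×10^-6

L_Y/L_N = (R_Y/R_N)²(T_Y/T_N)⁴ = (0.200)² × (0.661)⁴ = 0.007636.
F_Y/F_N = (L_Y/L_N)/(d_Y/d_N)² = 0.007636 / (28.4)² = 9.467×10^-6.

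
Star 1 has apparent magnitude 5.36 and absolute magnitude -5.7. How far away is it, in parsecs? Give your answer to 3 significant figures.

m − M = 5 log₁₀(d/10 pc)
5.36 − (-5.7) = 11.06 = 5 log₁₀(d/10)
d = 10 × 10^(11.06/5) = 10 × 10^2.212 = 1629 pc.

1.63×10^3 pc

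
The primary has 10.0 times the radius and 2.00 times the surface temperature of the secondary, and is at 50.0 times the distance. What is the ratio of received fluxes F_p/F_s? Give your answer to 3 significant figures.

L_p/L_s = (R_p/R_s)²(T_p/T_s)⁴ = (10.0)² × (2.00)⁴ = 1600.
F_p/F_s = (L_p/L_s)/(d_p/d_s)² = 1600 / (50.0)² = 0.6400.

0.640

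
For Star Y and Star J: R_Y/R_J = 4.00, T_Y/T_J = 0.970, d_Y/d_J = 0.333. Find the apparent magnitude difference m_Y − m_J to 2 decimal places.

L_Y/L_J = (4.00)²(0.970)⁴ = 14.16.
F_Y/F_J = (L_Y/L_J)/(d_Y/d_J)² = 14.16/0.1109 = 127.7.
m_Y − m_J = −2.5 log₁₀(127.7) = -5.27.

-5.27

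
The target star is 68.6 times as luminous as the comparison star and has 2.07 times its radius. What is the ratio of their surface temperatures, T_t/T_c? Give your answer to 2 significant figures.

L ∝ R²T⁴ gives T ∝ (L/R²)^(1/4), so
T_t/T_c = (68.6 / 2.07²)^(1/4) = (16.01)^(1/4) = 2.000.

2.0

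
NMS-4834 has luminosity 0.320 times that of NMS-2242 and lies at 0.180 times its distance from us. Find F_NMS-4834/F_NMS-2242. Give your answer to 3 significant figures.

F = L/(4πd²), so F_NMS-4834/F_NMS-2242 = (L_NMS-4834/L_NMS-2242) / (d_NMS-4834/d_NMS-2242)²
= 0.320 / (0.180)² = 0.320 / 0.03240 = 9.877.

9.88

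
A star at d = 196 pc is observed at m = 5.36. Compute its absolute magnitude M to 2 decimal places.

-1.10

M = m − 5 log₁₀(d/10 pc) = 5.36 − 5 log₁₀(196/10)
  = 5.36 − 5 × 1.292 = 5.36 − 6.46 = -1.10.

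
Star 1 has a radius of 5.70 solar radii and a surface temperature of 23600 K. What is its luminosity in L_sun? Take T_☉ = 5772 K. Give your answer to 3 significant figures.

9.08×10^3 L_sun

L/L_☉ = (R/R_☉)² (T/T_☉)⁴ = (5.70)² × (23600/5772)⁴
       = 32.49 × (4.089)⁴ = 32.49 × 279.5 = 9080.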